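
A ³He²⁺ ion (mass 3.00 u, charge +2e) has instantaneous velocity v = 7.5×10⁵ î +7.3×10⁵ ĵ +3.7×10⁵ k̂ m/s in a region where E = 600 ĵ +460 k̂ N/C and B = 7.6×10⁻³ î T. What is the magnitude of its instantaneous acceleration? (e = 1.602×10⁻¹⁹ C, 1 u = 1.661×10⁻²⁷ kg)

v×B = (0, 2810, -5550) N/C.
E + v×B = (0, 3410, -5090) N/C.
F = q(E + v×B) = (3.204×10⁻¹⁹ C)·(0, 3410, -5090) = (0, 1.09×10⁻¹⁵, -1.63×10⁻¹⁵) N.
|a| = |F|/m = 1.963×10⁻¹⁵/4.983×10⁻²⁷ ≈ 3.94×10¹¹ m/s².

|a| ≈ 3.94×10¹¹ m/s²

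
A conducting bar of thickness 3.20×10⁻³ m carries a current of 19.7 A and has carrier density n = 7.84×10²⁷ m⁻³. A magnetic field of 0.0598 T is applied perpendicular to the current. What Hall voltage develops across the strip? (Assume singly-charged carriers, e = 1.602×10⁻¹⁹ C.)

V_H ≈ 2.93×10⁻⁷ V

V_H = IB/(n e t).
V_H = (19.7)(0.0598)/((7.84×10²⁷)(1.602×10⁻¹⁹)(3.20×10⁻³)) ≈ 2.93×10⁻⁷ V.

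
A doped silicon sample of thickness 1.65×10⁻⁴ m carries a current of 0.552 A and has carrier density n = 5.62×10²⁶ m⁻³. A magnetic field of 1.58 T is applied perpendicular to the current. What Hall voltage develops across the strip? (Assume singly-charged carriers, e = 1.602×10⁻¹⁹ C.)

V_H ≈ 5.87×10⁻⁵ V

V_H = IB/(n e t).
V_H = (0.552)(1.58)/((5.62×10²⁶)(1.602×10⁻¹⁹)(1.65×10⁻⁴)) ≈ 5.87×10⁻⁵ V.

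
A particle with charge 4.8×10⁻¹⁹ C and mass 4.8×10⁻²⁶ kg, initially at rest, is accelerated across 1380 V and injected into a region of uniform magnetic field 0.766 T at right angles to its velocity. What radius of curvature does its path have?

r ≈ 0.0217 m

Acceleration: |q|V = ½mv² ⇒ v = √(2|q|V/m) = √(2·4.8×10⁻¹⁹·1380/4.8×10⁻²⁶) ≈ 1.661×10⁵ m/s.
In the field: r = mv/(|q|B) = (4.8×10⁻²⁶)(1.661×10⁵)/((4.8×10⁻¹⁹)(0.766)) ≈ 0.0217 m.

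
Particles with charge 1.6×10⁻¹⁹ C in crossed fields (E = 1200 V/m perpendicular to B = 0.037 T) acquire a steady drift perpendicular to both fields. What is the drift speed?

The E×B drift speed is v_d = E/B.
v_d = 1200/0.037 = 3.2×10⁴ m/s.

v_d ≈ 3.2×10⁴ m/s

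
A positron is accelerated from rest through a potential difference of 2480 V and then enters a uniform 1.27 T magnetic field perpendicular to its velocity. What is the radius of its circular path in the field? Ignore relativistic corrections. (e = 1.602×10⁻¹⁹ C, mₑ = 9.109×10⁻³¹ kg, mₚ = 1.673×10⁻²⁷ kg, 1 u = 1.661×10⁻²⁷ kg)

r ≈ 1.32×10⁻⁴ m

Acceleration: |q|V = ½mv² ⇒ v = √(2|q|V/m) = √(2·1.602×10⁻¹⁹·2480/9.109×10⁻³¹) ≈ 2.953×10⁷ m/s.
In the field: r = mv/(|q|B) = (9.109×10⁻³¹)(2.953×10⁷)/((1.602×10⁻¹⁹)(1.27)) ≈ 1.32×10⁻⁴ m.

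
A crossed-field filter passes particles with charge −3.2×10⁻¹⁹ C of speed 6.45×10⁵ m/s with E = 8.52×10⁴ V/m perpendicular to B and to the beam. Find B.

Balance of forces in the selector: qE = qvB ⇒ B = E/v.
B = 8.52×10⁴/6.45×10⁵ = 0.132 T.

B = 0.132 T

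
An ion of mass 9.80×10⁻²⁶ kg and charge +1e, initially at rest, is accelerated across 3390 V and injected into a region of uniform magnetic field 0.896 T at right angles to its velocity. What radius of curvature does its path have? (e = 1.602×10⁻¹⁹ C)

r ≈ 0.0719 m

Acceleration: |q|V = ½mv² ⇒ v = √(2|q|V/m) = √(2·1.602×10⁻¹⁹·3390/9.80×10⁻²⁶) ≈ 1.053×10⁵ m/s.
In the field: r = mv/(|q|B) = (9.80×10⁻²⁶)(1.053×10⁵)/((1.602×10⁻¹⁹)(0.896)) ≈ 0.0719 m.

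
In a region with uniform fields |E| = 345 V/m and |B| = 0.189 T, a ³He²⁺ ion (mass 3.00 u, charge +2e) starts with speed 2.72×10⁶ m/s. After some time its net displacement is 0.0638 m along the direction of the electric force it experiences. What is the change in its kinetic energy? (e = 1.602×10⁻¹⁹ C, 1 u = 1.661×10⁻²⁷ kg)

ΔKE ≈ 7.05×10⁻¹⁸ J

The magnetic force is always ⟂ v and does no work; only the electric force changes KE.
ΔKE = F_E · d = |q|E d = (3.204×10⁻¹⁹)(345)(0.0638) ≈ 7.05×10⁻¹⁸ J.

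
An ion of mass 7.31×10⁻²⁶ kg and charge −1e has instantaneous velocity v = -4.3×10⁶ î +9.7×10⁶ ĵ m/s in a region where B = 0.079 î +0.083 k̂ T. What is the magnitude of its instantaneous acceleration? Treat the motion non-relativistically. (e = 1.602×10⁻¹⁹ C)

v×B = (8.05×10⁵, 3.57×10⁵, -7.66×10⁵) N/C.
F = q v×B = (−1.602×10⁻¹⁹ C)·(8.05×10⁵, 3.57×10⁵, -7.66×10⁵) = (-1.29×10⁻¹³, -5.72×10⁻¹⁴, 1.23×10⁻¹³) N.
|a| = |F|/m = 1.870×10⁻¹³/7.31×10⁻²⁶ ≈ 2.56×10¹² m/s².

|a| ≈ 2.56×10¹² m/s²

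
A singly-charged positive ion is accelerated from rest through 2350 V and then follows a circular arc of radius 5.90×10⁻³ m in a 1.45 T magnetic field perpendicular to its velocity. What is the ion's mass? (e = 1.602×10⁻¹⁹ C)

m ≈ 2.49×10⁻²⁷ kg

Combine |q|V = ½mv² and r = mv/(|q|B): eliminate v to get m = qB²r²/(2V).
m = (1.602×10⁻¹⁹)(1.45)²(5.90×10⁻³)²/(2·2350) ≈ 2.49×10⁻²⁷ kg.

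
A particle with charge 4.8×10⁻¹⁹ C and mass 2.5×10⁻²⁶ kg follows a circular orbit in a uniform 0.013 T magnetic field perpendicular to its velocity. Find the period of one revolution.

The cyclotron period depends only on m, q, B: T = 2πm/(|q|B).
T = 2π(2.5×10⁻²⁶)/((4.8×10⁻¹⁹)(0.013)) ≈ 2.5×10⁻⁵ s.

T ≈ 2.5×10⁻⁵ s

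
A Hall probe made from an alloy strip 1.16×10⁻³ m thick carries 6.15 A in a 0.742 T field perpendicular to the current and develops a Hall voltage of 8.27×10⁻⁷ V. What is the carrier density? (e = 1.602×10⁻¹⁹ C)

From V_H = IB/(n e t), n = IB/(V_H e t).
n = (6.15)(0.742)/((8.27×10⁻⁷)(1.602×10⁻¹⁹)(1.16×10⁻³)) ≈ 2.97×10²⁸ m⁻³.

n ≈ 2.97×10²⁸ m⁻³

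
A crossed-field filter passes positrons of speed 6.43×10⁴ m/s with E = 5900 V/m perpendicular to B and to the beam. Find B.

B = 0.0918 T

Balance of forces in the selector: qE = qvB ⇒ B = E/v.
B = 5900/6.43×10⁴ = 0.0918 T.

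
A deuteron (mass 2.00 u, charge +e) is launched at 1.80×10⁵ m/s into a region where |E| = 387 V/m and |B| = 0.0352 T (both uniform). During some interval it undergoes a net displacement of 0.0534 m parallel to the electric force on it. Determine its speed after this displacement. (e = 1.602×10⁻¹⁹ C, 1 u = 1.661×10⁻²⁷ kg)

B does no work; ΔKE = |q|E d.
½mv_f² = ½mv₀² + |q|Ed = ½(3.322×10⁻²⁷)(1.80×10⁵)² + (1.602×10⁻¹⁹)(387)(0.0534) ≈ 5.382×10⁻¹⁷ J + 3.311×10⁻¹⁸ J ≈ 5.713×10⁻¹⁷ J.
v_f = √(2·5.713×10⁻¹⁷/3.322×10⁻²⁷) ≈ 1.85×10⁵ m/s.

v_f ≈ 1.85×10⁵ m/s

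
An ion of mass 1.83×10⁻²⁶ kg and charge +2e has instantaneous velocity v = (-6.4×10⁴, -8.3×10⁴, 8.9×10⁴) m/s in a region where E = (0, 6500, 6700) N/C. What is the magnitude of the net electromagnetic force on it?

|F| ≈ 2.99×10⁻¹⁵ N

Only an electric field acts, so F = qE = (3.204×10⁻¹⁹ C)·(0, 6500, 6700) = (0, 2.08×10⁻¹⁵, 2.15×10⁻¹⁵) N.
|F| = 2.99×10⁻¹⁵ N.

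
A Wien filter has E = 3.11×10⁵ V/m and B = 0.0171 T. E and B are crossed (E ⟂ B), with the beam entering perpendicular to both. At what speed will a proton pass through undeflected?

v = 1.82×10⁷ m/s

Zero net Lorentz force requires |qE| = |q v×B|, i.e. E = vB.
v = E/B = 3.11×10⁵/0.0171 = 1.82×10⁷ m/s.
The result is independent of the particle's charge and mass.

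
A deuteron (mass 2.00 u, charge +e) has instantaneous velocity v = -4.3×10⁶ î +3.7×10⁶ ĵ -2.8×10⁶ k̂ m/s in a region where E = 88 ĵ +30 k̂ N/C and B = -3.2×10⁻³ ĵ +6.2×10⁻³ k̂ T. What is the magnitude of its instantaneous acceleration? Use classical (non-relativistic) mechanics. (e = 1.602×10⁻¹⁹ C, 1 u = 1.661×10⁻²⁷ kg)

v×B = (1.40×10⁴, 2.67×10⁴, 1.38×10⁴) N/C.
E + v×B = (1.40×10⁴, 2.67×10⁴, 1.38×10⁴) N/C.
F = q(E + v×B) = (1.602×10⁻¹⁹ C)·(1.40×10⁴, 2.67×10⁴, 1.38×10⁴) = (2.24×10⁻¹⁵, 4.29×10⁻¹⁵, 2.21×10⁻¹⁵) N.
|a| = |F|/m = 5.316×10⁻¹⁵/3.322×10⁻²⁷ ≈ 1.60×10¹² m/s².

|a| ≈ 1.60×10¹² m/s²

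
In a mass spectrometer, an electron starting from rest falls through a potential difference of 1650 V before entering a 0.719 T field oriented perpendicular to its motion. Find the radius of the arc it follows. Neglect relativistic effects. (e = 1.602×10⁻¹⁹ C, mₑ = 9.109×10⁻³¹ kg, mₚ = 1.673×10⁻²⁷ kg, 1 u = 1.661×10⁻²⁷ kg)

Acceleration: |q|V = ½mv² ⇒ v = √(2|q|V/m) = √(2·1.602×10⁻¹⁹·1650/9.109×10⁻³¹) ≈ 2.409×10⁷ m/s.
In the field: r = mv/(|q|B) = (9.109×10⁻³¹)(2.409×10⁷)/((1.602×10⁻¹⁹)(0.719)) ≈ 1.91×10⁻⁴ m.

r ≈ 1.91×10⁻⁴ m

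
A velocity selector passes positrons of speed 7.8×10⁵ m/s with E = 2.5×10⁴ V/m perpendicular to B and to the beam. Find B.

B = 0.032 T

Balance of forces in the selector: qE = qvB ⇒ B = E/v.
B = 2.5×10⁴/7.8×10⁵ = 0.032 T.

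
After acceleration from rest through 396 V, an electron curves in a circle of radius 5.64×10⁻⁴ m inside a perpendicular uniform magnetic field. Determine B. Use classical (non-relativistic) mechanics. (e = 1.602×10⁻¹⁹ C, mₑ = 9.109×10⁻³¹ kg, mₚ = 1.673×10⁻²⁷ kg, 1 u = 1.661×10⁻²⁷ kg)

v = √(2|q|V/m) = √(2·1.602×10⁻¹⁹·396/9.109×10⁻³¹) ≈ 1.180×10⁷ m/s.
B = mv/(|q|r) = (9.109×10⁻³¹)(1.180×10⁷)/((1.602×10⁻¹⁹)(5.64×10⁻⁴)) ≈ 0.119 T.

B ≈ 0.119 T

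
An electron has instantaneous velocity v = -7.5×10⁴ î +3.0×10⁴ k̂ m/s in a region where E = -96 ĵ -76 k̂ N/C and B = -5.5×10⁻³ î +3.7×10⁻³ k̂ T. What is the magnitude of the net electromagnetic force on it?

|F| ≈ 1.25×10⁻¹⁷ N

v×B = (0, 112, 0) N/C.
E + v×B = (0, 16.5, -76.0) N/C.
F = q(E + v×B) = (−1.602×10⁻¹⁹ C)·(0, 16.5, -76.0) = (0, -2.64×10⁻¹⁸, 1.22×10⁻¹⁷) N.
|F| = 1.25×10⁻¹⁷ N.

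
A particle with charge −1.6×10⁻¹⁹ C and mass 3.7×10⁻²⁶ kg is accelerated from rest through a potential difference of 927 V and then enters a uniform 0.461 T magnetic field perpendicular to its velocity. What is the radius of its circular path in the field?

r ≈ 0.0449 m

Acceleration: |q|V = ½mv² ⇒ v = √(2|q|V/m) = √(2·1.6×10⁻¹⁹·927/3.7×10⁻²⁶) ≈ 8.954×10⁴ m/s.
In the field: r = mv/(|q|B) = (3.7×10⁻²⁶)(8.954×10⁴)/((1.6×10⁻¹⁹)(0.461)) ≈ 0.0449 m.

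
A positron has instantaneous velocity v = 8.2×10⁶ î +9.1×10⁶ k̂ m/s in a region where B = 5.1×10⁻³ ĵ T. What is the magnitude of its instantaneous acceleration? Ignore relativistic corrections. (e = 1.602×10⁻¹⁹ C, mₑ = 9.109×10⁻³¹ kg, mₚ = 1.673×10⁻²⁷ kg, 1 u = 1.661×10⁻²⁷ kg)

v×B = (-4.64×10⁴, 0, 4.18×10⁴) N/C.
F = q v×B = (1.602×10⁻¹⁹ C)·(-4.64×10⁴, 0, 4.18×10⁴) = (-7.43×10⁻¹⁵, 0, 6.70×10⁻¹⁵) N.
|a| = |F|/m = 1.001×10⁻¹⁴/9.109×10⁻³¹ ≈ 1.10×10¹⁶ m/s².

|a| ≈ 1.10×10¹⁶ m/s²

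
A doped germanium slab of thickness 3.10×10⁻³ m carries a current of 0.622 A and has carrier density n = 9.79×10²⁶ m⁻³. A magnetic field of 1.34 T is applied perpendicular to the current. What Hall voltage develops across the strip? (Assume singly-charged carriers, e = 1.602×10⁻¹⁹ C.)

V_H ≈ 1.71×10⁻⁶ V

V_H = IB/(n e t).
V_H = (0.622)(1.34)/((9.79×10²⁶)(1.602×10⁻¹⁹)(3.10×10⁻³)) ≈ 1.71×10⁻⁶ V.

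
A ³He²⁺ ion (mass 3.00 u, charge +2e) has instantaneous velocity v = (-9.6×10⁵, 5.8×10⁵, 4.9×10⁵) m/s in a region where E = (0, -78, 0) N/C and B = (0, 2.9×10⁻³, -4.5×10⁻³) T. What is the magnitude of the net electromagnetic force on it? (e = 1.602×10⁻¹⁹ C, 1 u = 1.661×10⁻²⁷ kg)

|F| ≈ 2.11×10⁻¹⁵ N

v×B = (-4030, -4320, -2780) N/C.
E + v×B = (-4030, -4400, -2780) N/C.
F = q(E + v×B) = (3.204×10⁻¹⁹ C)·(-4030, -4400, -2780) = (-1.29×10⁻¹⁵, -1.41×10⁻¹⁵, -8.92×10⁻¹⁶) N.
|F| = 2.11×10⁻¹⁵ N.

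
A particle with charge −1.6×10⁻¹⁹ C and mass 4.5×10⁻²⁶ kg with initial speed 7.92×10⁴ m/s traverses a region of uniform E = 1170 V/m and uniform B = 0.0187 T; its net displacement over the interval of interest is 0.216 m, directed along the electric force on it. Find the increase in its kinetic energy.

ΔKE ≈ 4.04×10⁻¹⁷ J

The magnetic force is always ⟂ v and does no work; only the electric force changes KE.
ΔKE = F_E · d = |q|E d = (1.6×10⁻¹⁹)(1170)(0.216) ≈ 4.04×10⁻¹⁷ J.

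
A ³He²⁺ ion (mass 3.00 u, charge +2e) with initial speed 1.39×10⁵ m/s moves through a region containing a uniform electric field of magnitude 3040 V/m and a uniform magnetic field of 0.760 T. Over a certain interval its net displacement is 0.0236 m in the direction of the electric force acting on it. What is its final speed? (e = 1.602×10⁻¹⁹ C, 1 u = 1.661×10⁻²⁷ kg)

B does no work; ΔKE = |q|E d.
½mv_f² = ½mv₀² + |q|Ed = ½(4.983×10⁻²⁷)(1.39×10⁵)² + (3.204×10⁻¹⁹)(3040)(0.0236) ≈ 4.814×10⁻¹⁷ J + 2.299×10⁻¹⁷ J ≈ 7.113×10⁻¹⁷ J.
v_f = √(2·7.113×10⁻¹⁷/4.983×10⁻²⁷) ≈ 1.69×10⁵ m/s.

v_f ≈ 1.69×10⁵ m/s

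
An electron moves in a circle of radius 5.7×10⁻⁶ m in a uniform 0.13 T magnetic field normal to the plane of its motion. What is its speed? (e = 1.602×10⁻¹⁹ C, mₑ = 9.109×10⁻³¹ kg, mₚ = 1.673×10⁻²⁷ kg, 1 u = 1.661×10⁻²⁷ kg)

v ≈ 1.3×10⁵ m/s

From |q|vB = mv²/r, v = |q|Br/m.
v = (1.602×10⁻¹⁹)(0.13)(5.7×10⁻⁶)/9.109×10⁻³¹ ≈ 1.3×10⁵ m/s.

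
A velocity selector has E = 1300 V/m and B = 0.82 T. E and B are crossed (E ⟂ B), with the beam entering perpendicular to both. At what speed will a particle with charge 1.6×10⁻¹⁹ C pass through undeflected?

Zero net Lorentz force requires |qE| = |q v×B|, i.e. E = vB.
v = E/B = 1300/0.82 = 1600 m/s.

v = 1600 m/s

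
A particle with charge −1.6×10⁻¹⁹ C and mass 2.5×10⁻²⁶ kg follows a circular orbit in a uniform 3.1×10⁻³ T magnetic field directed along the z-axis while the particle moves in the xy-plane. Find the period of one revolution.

The cyclotron period depends only on m, q, B: T = 2πm/(|q|B).
T = 2π(2.5×10⁻²⁶)/((1.6×10⁻¹⁹)(3.1×10⁻³)) ≈ 3.2×10⁻⁴ s.

T ≈ 3.2×10⁻⁴ s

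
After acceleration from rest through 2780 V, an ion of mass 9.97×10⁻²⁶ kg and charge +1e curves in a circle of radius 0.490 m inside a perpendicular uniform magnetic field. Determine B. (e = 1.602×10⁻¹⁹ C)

B ≈ 0.120 T

v = √(2|q|V/m) = √(2·1.602×10⁻¹⁹·2780/9.97×10⁻²⁶) ≈ 9.452×10⁴ m/s.
B = mv/(|q|r) = (9.97×10⁻²⁶)(9.452×10⁴)/((1.602×10⁻¹⁹)(0.490)) ≈ 0.120 T.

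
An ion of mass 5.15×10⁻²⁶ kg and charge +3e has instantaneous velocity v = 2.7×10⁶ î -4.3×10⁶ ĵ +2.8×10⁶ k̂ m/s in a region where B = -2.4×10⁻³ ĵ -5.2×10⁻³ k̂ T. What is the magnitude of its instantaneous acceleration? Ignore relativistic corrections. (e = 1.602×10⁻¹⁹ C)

|a| ≈ 3.07×10¹¹ m/s²

v×B = (2.91×10⁴, 1.40×10⁴, -6480) N/C.
F = q v×B = (4.806×10⁻¹⁹ C)·(2.91×10⁴, 1.40×10⁴, -6480) = (1.40×10⁻¹⁴, 6.75×10⁻¹⁵, -3.11×10⁻¹⁵) N.
|a| = |F|/m = 1.583×10⁻¹⁴/5.15×10⁻²⁶ ≈ 3.07×10¹¹ m/s².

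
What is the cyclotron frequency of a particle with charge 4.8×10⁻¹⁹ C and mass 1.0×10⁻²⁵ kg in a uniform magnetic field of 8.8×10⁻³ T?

f ≈ 6700 Hz

f = |q|B/(2πm).
f = (4.8×10⁻¹⁹)(8.8×10⁻³)/(2π·1.0×10⁻²⁵) ≈ 6700 Hz.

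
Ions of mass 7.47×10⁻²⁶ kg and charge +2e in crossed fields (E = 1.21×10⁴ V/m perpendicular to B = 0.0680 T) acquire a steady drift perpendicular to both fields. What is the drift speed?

The E×B drift speed is v_d = E/B.
v_d = 1.21×10⁴/0.0680 = 1.78×10⁵ m/s.

v_d ≈ 1.78×10⁵ m/s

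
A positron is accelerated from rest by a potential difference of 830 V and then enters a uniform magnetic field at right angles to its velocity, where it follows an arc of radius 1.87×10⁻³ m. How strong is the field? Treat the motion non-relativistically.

B ≈ 0.0520 T

v = √(2|q|V/m) = √(2·1.602×10⁻¹⁹·830/9.109×10⁻³¹) ≈ 1.709×10⁷ m/s.
B = mv/(|q|r) = (9.109×10⁻³¹)(1.709×10⁷)/((1.602×10⁻¹⁹)(1.87×10⁻³)) ≈ 0.0520 T.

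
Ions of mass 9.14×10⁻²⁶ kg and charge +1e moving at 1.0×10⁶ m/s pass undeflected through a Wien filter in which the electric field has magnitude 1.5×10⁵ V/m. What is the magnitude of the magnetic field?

B = 0.15 T

Balance of forces in the selector: qE = qvB ⇒ B = E/v.
B = 1.5×10⁵/1.0×10⁶ = 0.15 T.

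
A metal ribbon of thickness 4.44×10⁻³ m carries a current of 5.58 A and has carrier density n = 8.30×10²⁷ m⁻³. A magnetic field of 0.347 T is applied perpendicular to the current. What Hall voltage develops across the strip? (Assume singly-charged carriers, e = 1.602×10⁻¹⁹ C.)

V_H = IB/(n e t).
V_H = (5.58)(0.347)/((8.30×10²⁷)(1.602×10⁻¹⁹)(4.44×10⁻³)) ≈ 3.28×10⁻⁷ V.

V_H ≈ 3.28×10⁻⁷ V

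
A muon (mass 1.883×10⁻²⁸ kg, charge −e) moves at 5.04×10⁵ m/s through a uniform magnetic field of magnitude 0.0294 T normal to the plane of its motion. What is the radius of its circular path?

The magnetic force provides the centripetal force: |q|vB = mv²/r.
r = mv/(|q|B) = (1.883×10⁻²⁸)(5.04×10⁵)/((1.602×10⁻¹⁹)(0.0294)) ≈ 0.0201 m.

r ≈ 0.0201 m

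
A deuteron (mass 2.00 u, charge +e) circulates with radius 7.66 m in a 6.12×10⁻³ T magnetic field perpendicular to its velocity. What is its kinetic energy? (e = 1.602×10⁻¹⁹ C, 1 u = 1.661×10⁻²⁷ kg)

KE ≈ 5.30×10⁴ eV

v = |q|Br/m, then KE = ½mv² = (qBr)²/(2m).
v = (1.602×10⁻¹⁹)(6.12×10⁻³)(7.66)/3.322×10⁻²⁷ ≈ 2.261×10⁶ m/s.
KE = ½(3.322×10⁻²⁷)(2.261×10⁶)² ≈ 8.49×10⁻¹⁵ J = 5.30×10⁴ eV.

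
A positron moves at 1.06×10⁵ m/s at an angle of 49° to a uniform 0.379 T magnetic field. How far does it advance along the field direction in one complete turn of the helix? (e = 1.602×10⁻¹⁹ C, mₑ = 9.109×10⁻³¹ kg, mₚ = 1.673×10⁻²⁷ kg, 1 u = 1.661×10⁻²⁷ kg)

p ≈ 6.56×10⁻⁶ m

v∥ = v cosθ = 1.06×10⁵·cos49° ≈ 6.954×10⁴ m/s.
T = 2πm/(|q|B) = 2π(9.109×10⁻³¹)/((1.602×10⁻¹⁹)(0.379)) ≈ 9.426×10⁻¹¹ s.
pitch = v∥ T = (6.954×10⁴)(9.426×10⁻¹¹) ≈ 6.56×10⁻⁶ m.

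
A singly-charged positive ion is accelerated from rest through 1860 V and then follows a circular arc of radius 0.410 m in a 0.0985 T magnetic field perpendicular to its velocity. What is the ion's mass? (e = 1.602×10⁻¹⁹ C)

Combine |q|V = ½mv² and r = mv/(|q|B): eliminate v to get m = qB²r²/(2V).
m = (1.602×10⁻¹⁹)(0.0985)²(0.410)²/(2·1860) ≈ 7.02×10⁻²⁶ kg.

m ≈ 7.02×10⁻²⁶ kg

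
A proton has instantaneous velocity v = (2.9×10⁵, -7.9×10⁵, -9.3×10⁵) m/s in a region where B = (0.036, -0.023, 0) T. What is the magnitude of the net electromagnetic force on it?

v×B = (-2.14×10⁴, -3.35×10⁴, 2.18×10⁴) N/C.
F = q v×B = (1.602×10⁻¹⁹ C)·(-2.14×10⁴, -3.35×10⁴, 2.18×10⁴) = (-3.43×10⁻¹⁵, -5.36×10⁻¹⁵, 3.49×10⁻¹⁵) N.
|F| = 7.26×10⁻¹⁵ N.

|F| ≈ 7.26×10⁻¹⁵ N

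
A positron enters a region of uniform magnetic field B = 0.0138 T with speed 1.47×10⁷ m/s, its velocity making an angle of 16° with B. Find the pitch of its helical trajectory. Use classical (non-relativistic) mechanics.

v∥ = v cosθ = 1.47×10⁷·cos16° ≈ 1.413×10⁷ m/s.
T = 2πm/(|q|B) = 2π(9.109×10⁻³¹)/((1.602×10⁻¹⁹)(0.0138)) ≈ 2.589×10⁻⁹ s.
pitch = v∥ T = (1.413×10⁷)(2.589×10⁻⁹) ≈ 0.0366 m.

p ≈ 0.0366 m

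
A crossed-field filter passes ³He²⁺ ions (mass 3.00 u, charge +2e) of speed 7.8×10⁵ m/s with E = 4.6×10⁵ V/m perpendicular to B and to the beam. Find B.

B = 0.59 T

Balance of forces in the selector: qE = qvB ⇒ B = E/v.
B = 4.6×10⁵/7.8×10⁵ = 0.59 T.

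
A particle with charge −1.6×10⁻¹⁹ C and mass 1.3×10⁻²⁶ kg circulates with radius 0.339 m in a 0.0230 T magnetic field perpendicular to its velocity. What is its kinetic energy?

v = |q|Br/m, then KE = ½mv² = (qBr)²/(2m).
v = (1.6×10⁻¹⁹)(0.0230)(0.339)/1.3×10⁻²⁶ ≈ 9.596×10⁴ m/s.
KE = ½(1.3×10⁻²⁶)(9.596×10⁴)² ≈ 5.99×10⁻¹⁷ J = 374 eV.

KE ≈ 374 eV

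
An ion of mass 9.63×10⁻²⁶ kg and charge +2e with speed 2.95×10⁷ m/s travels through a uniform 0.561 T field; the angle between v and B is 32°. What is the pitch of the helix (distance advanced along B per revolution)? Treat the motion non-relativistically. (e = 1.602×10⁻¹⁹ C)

p ≈ 84.2 m

v∥ = v cosθ = 2.95×10⁷·cos32° ≈ 2.502×10⁷ m/s.
T = 2πm/(|q|B) = 2π(9.63×10⁻²⁶)/((3.204×10⁻¹⁹)(0.561)) ≈ 3.366×10⁻⁶ s.
pitch = v∥ T = (2.502×10⁷)(3.366×10⁻⁶) ≈ 84.2 m.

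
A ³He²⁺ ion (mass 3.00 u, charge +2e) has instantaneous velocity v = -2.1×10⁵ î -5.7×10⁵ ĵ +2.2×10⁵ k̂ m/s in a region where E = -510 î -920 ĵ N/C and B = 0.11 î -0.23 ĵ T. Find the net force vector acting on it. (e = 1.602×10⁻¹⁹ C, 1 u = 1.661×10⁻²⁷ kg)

F ≈ (1.60×10⁻¹⁴, 7.46×10⁻¹⁵, 3.56×10⁻¹⁴) N

v×B = (5.06×10⁴, 2.42×10⁴, 1.11×10⁵) N/C.
E + v×B = (5.01×10⁴, 2.33×10⁴, 1.11×10⁵) N/C.
F = q(E + v×B) = (3.204×10⁻¹⁹ C)·(5.01×10⁴, 2.33×10⁴, 1.11×10⁵) = (1.60×10⁻¹⁴, 7.46×10⁻¹⁵, 3.56×10⁻¹⁴) N.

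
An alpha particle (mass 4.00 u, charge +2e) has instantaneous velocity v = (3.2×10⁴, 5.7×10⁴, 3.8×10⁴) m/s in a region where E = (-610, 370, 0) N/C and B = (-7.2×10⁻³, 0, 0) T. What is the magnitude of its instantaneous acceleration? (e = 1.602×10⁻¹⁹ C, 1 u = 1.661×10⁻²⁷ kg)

v×B = (0, -274, 410) N/C.
E + v×B = (-610, 96.4, 410) N/C.
F = q(E + v×B) = (3.204×10⁻¹⁹ C)·(-610, 96.4, 410) = (-1.95×10⁻¹⁶, 3.09×10⁻¹⁷, 1.31×10⁻¹⁶) N.
|a| = |F|/m = 2.376×10⁻¹⁶/6.644×10⁻²⁷ ≈ 3.58×10¹⁰ m/s².

|a| ≈ 3.58×10¹⁰ m/s²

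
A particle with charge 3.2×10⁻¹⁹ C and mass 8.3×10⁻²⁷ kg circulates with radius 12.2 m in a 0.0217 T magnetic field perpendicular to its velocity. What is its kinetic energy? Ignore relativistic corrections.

v = |q|Br/m, then KE = ½mv² = (qBr)²/(2m).
v = (3.2×10⁻¹⁹)(0.0217)(12.2)/8.3×10⁻²⁷ ≈ 1.021×10⁷ m/s.
KE = ½(8.3×10⁻²⁷)(1.021×10⁷)² ≈ 4.32×10⁻¹³ J.

KE ≈ 4.32×10⁻¹³ J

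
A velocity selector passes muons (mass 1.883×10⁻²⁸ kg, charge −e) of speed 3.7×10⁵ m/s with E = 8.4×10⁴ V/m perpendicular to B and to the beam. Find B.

Balance of forces in the selector: qE = qvB ⇒ B = E/v.
B = 8.4×10⁴/3.7×10⁵ = 0.23 T.

B = 0.23 T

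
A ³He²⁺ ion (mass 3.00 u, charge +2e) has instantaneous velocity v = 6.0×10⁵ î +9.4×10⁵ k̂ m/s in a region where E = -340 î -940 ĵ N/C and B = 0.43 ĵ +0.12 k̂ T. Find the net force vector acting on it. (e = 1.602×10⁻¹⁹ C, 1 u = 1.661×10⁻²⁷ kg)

v×B = (-4.04×10⁵, -7.20×10⁴, 2.58×10⁵) N/C.
E + v×B = (-4.05×10⁵, -7.29×10⁴, 2.58×10⁵) N/C.
F = q(E + v×B) = (3.204×10⁻¹⁹ C)·(-4.05×10⁵, -7.29×10⁴, 2.58×10⁵) = (-1.30×10⁻¹³, -2.34×10⁻¹⁴, 8.27×10⁻¹⁴) N.

F ≈ (-1.30×10⁻¹³, -2.34×10⁻¹⁴, 8.27×10⁻¹⁴) N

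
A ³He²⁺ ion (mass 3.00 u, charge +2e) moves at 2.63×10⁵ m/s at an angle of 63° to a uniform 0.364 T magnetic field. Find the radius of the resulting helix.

v⊥ = v sinθ = 2.63×10⁵·sin63° ≈ 2.343×10⁵ m/s.
r = m v⊥/(|q|B) = (4.983×10⁻²⁷)(2.343×10⁵)/((3.204×10⁻¹⁹)(0.364)) ≈ 0.0100 m.

r ≈ 0.0100 m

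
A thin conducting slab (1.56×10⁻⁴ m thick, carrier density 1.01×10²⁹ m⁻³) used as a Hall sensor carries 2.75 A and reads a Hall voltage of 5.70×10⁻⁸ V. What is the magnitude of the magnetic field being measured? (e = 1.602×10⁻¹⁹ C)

From V_H = IB/(n e t), B = V_H n e t / I.
B = (5.70×10⁻⁸)(1.01×10²⁹)(1.602×10⁻¹⁹)(1.56×10⁻⁴)/2.75 ≈ 0.0523 T.

B ≈ 0.0523 T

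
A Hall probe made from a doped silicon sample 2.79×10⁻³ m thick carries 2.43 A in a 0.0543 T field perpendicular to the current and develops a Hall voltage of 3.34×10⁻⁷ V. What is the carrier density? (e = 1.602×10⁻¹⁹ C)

n ≈ 8.84×10²⁶ m⁻³

From V_H = IB/(n e t), n = IB/(V_H e t).
n = (2.43)(0.0543)/((3.34×10⁻⁷)(1.602×10⁻¹⁹)(2.79×10⁻³)) ≈ 8.84×10²⁶ m⁻³.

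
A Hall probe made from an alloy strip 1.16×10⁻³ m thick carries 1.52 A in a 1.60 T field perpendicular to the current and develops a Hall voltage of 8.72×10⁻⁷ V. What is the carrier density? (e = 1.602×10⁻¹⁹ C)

From V_H = IB/(n e t), n = IB/(V_H e t).
n = (1.52)(1.60)/((8.72×10⁻⁷)(1.602×10⁻¹⁹)(1.16×10⁻³)) ≈ 1.50×10²⁸ m⁻³.

n ≈ 1.50×10²⁸ m⁻³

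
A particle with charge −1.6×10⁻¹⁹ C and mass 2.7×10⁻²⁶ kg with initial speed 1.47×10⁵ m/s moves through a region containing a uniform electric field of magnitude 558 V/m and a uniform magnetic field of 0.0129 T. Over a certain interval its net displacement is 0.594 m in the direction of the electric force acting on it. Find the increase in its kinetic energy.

The magnetic force is always ⟂ v and does no work; only the electric force changes KE.
ΔKE = F_E · d = |q|E d = (1.6×10⁻¹⁹)(558)(0.594) ≈ 5.30×10⁻¹⁷ J.

ΔKE ≈ 5.30×10⁻¹⁷ J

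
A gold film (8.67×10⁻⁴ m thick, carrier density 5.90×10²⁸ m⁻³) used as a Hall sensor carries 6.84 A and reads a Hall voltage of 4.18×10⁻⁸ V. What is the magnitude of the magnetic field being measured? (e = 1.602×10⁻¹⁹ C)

From V_H = IB/(n e t), B = V_H n e t / I.
B = (4.18×10⁻⁸)(5.90×10²⁸)(1.602×10⁻¹⁹)(8.67×10⁻⁴)/6.84 ≈ 0.0501 T.

B ≈ 0.0501 T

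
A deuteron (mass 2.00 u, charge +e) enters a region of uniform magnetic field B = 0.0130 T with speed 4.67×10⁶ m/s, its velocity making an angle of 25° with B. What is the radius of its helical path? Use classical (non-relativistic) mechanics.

r ≈ 3.15 m

v⊥ = v sinθ = 4.67×10⁶·sin25° ≈ 1.974×10⁶ m/s.
r = m v⊥/(|q|B) = (3.322×10⁻²⁷)(1.974×10⁶)/((1.602×10⁻¹⁹)(0.0130)) ≈ 3.15 m.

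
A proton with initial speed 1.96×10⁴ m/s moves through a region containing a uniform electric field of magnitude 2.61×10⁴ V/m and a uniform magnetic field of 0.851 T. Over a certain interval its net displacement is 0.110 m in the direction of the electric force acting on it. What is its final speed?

v_f ≈ 7.42×10⁵ m/s

B does no work; ΔKE = |q|E d.
½mv_f² = ½mv₀² + |q|Ed = ½(1.673×10⁻²⁷)(1.96×10⁴)² + (1.602×10⁻¹⁹)(2.61×10⁴)(0.110) ≈ 3.213×10⁻¹⁹ J + 4.599×10⁻¹⁶ J ≈ 4.603×10⁻¹⁶ J.
v_f = √(2·4.603×10⁻¹⁶/1.673×10⁻²⁷) ≈ 7.42×10⁵ m/s.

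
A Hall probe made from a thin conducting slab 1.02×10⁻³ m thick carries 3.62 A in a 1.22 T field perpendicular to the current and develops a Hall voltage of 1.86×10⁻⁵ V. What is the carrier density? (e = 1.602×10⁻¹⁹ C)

n ≈ 1.45×10²⁷ m⁻³

From V_H = IB/(n e t), n = IB/(V_H e t).
n = (3.62)(1.22)/((1.86×10⁻⁵)(1.602×10⁻¹⁹)(1.02×10⁻³)) ≈ 1.45×10²⁷ m⁻³.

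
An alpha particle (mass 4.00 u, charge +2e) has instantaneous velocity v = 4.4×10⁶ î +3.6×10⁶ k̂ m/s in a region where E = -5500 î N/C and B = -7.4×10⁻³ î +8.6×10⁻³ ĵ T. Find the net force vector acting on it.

v×B = (-3.10×10⁴, -2.66×10⁴, 3.78×10⁴) N/C.
E + v×B = (-3.65×10⁴, -2.66×10⁴, 3.78×10⁴) N/C.
F = q(E + v×B) = (3.204×10⁻¹⁹ C)·(-3.65×10⁴, -2.66×10⁴, 3.78×10⁴) = (-1.17×10⁻¹⁴, -8.54×10⁻¹⁵, 1.21×10⁻¹⁴) N.

F ≈ (-1.17×10⁻¹⁴, -8.54×10⁻¹⁵, 1.21×10⁻¹⁴) N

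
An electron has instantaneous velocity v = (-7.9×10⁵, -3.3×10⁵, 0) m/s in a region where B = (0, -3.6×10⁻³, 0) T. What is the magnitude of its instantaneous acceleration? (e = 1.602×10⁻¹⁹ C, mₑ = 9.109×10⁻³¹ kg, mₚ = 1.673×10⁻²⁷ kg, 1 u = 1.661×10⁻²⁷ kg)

|a| ≈ 5.00×10¹⁴ m/s²

v×B = (0, 0, 2840) N/C.
F = q v×B = (−1.602×10⁻¹⁹ C)·(0, 0, 2840) = (0, 0, -4.56×10⁻¹⁶) N.
|a| = |F|/m = 4.556×10⁻¹⁶/9.109×10⁻³¹ ≈ 5.00×10¹⁴ m/s².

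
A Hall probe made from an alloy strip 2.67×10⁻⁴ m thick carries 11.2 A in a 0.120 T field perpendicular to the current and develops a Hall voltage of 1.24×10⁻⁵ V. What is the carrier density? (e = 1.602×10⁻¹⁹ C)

n ≈ 2.53×10²⁷ m⁻³

From V_H = IB/(n e t), n = IB/(V_H e t).
n = (11.2)(0.120)/((1.24×10⁻⁵)(1.602×10⁻¹⁹)(2.67×10⁻⁴)) ≈ 2.53×10²⁷ m⁻³.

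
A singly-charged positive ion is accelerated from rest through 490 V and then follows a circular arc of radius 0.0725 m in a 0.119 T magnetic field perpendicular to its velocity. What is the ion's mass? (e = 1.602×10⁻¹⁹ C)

m ≈ 1.22×10⁻²⁶ kg

Combine |q|V = ½mv² and r = mv/(|q|B): eliminate v to get m = qB²r²/(2V).
m = (1.602×10⁻¹⁹)(0.119)²(0.0725)²/(2·490) ≈ 1.22×10⁻²⁶ kg.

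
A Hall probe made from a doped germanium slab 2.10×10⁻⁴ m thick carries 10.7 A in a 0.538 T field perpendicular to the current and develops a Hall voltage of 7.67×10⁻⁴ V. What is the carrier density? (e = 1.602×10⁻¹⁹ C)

n ≈ 2.23×10²⁶ m⁻³

From V_H = IB/(n e t), n = IB/(V_H e t).
n = (10.7)(0.538)/((7.67×10⁻⁴)(1.602×10⁻¹⁹)(2.10×10⁻⁴)) ≈ 2.23×10²⁶ m⁻³.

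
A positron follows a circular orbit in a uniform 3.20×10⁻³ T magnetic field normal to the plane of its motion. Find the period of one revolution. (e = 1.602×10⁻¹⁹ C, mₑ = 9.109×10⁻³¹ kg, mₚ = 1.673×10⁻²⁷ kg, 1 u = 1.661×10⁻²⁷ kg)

The cyclotron period depends only on m, q, B: T = 2πm/(|q|B).
T = 2π(9.109×10⁻³¹)/((1.602×10⁻¹⁹)(3.20×10⁻³)) ≈ 1.12×10⁻⁸ s.

T ≈ 1.12×10⁻⁸ s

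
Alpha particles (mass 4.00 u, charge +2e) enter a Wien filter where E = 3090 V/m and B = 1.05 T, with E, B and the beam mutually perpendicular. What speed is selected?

Zero net Lorentz force requires |qE| = |q v×B|, i.e. E = vB.
v = E/B = 3090/1.05 = 2940 m/s.
The result is independent of the particle's charge and mass.

v = 2940 m/s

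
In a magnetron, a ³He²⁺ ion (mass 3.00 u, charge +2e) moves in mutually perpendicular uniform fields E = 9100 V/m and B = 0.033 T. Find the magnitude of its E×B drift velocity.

The steady drift has the magnetic force balancing the electric force, so v_d = E/B.
v_d = 9100/0.033 = 2.8×10⁵ m/s.

v_d ≈ 2.8×10⁵ m/s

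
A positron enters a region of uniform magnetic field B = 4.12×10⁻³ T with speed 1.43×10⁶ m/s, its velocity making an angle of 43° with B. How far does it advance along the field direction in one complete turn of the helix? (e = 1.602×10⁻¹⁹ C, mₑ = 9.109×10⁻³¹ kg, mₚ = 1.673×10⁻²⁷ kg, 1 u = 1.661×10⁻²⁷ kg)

v∥ = v cosθ = 1.43×10⁶·cos43° ≈ 1.046×10⁶ m/s.
T = 2πm/(|q|B) = 2π(9.109×10⁻³¹)/((1.602×10⁻¹⁹)(4.12×10⁻³)) ≈ 8.671×10⁻⁹ s.
pitch = v∥ T = (1.046×10⁶)(8.671×10⁻⁹) ≈ 9.07×10⁻³ m.

p ≈ 9.07×10⁻³ m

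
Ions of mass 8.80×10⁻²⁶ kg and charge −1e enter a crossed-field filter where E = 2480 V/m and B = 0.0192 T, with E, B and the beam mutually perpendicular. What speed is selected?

Straight-line motion ⇒ electric and magnetic forces cancel, so E = vB.
v = E/B = 2480/0.0192 = 1.29×10⁵ m/s.

v = 1.29×10⁵ m/s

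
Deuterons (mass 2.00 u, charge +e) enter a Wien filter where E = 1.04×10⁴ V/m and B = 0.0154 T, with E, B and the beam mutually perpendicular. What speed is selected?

For undeflected motion the electric and magnetic forces balance: qE = qvB.
v = E/B = 1.04×10⁴/0.0154 = 6.75×10⁵ m/s.

v = 6.75×10⁵ m/s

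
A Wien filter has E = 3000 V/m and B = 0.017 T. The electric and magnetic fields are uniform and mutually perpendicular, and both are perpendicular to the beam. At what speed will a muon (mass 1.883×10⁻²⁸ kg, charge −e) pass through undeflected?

For undeflected motion the electric and magnetic forces balance: qE = qvB.
v = E/B = 3000/0.017 = 1.8×10⁵ m/s.

v = 1.8×10⁵ m/s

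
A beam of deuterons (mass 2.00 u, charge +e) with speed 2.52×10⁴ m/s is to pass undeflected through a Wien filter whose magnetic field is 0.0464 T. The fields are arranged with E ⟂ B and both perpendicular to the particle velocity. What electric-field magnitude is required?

For straight-line motion qE = qvB, so E = vB.
E = 2.52×10⁴ × 0.0464 = 1170 V/m.

E = 1170 V/m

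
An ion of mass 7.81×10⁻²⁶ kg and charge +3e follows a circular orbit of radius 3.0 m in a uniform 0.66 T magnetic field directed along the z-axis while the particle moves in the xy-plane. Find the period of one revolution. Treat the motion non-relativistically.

The cyclotron period depends only on m, q, B: T = 2πm/(|q|B).
T = 2π(7.81×10⁻²⁶)/((4.806×10⁻¹⁹)(0.66)) ≈ 1.5×10⁻⁶ s.

T ≈ 1.5×10⁻⁶ s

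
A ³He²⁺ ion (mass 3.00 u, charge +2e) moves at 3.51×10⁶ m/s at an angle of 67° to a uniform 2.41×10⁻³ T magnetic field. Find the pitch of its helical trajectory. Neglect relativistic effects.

v∥ = v cosθ = 3.51×10⁶·cos67° ≈ 1.371×10⁶ m/s.
T = 2πm/(|q|B) = 2π(4.983×10⁻²⁷)/((3.204×10⁻¹⁹)(2.41×10⁻³)) ≈ 4.055×10⁻⁵ s.
pitch = v∥ T = (1.371×10⁶)(4.055×10⁻⁵) ≈ 55.6 m.

p ≈ 55.6 m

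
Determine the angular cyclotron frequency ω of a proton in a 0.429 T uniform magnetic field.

ω = |q|B/m.
ω = (1.602×10⁻¹⁹)(0.429)/1.673×10⁻²⁷ ≈ 4.11×10⁷ rad/s.

ω ≈ 4.11×10⁷ rad/s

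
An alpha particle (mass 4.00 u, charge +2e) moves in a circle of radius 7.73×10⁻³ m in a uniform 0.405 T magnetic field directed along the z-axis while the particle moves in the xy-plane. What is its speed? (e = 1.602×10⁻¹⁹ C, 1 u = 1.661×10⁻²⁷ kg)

From |q|vB = mv²/r, v = |q|Br/m.
v = (3.204×10⁻¹⁹)(0.405)(7.73×10⁻³)/6.644×10⁻²⁷ ≈ 1.51×10⁵ m/s.

v ≈ 1.51×10⁵ m/s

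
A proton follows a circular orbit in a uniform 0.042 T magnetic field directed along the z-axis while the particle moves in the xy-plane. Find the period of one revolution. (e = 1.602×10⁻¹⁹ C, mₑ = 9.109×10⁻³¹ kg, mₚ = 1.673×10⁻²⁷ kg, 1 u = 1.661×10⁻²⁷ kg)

The cyclotron period depends only on m, q, B: T = 2πm/(|q|B).
T = 2π(1.673×10⁻²⁷)/((1.602×10⁻¹⁹)(0.042)) ≈ 1.6×10⁻⁶ s.

T ≈ 1.6×10⁻⁶ s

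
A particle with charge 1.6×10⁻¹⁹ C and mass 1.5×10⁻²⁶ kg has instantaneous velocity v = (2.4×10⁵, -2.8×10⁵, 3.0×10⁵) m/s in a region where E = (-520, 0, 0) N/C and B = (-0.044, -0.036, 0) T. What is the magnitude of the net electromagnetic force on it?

|F| ≈ 4.29×10⁻¹⁵ N

v×B = (1.08×10⁴, -1.32×10⁴, -2.10×10⁴) N/C.
E + v×B = (1.03×10⁴, -1.32×10⁴, -2.10×10⁴) N/C.
F = q(E + v×B) = (1.6×10⁻¹⁹ C)·(1.03×10⁴, -1.32×10⁴, -2.10×10⁴) = (1.64×10⁻¹⁵, -2.11×10⁻¹⁵, -3.35×10⁻¹⁵) N.
|F| = 4.29×10⁻¹⁵ N.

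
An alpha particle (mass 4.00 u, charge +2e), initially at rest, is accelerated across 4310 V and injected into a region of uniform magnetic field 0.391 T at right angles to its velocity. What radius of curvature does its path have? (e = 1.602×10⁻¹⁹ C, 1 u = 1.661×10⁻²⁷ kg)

r ≈ 0.0342 m

Acceleration: |q|V = ½mv² ⇒ v = √(2|q|V/m) = √(2·3.204×10⁻¹⁹·4310/6.644×10⁻²⁷) ≈ 6.447×10⁵ m/s.
In the field: r = mv/(|q|B) = (6.644×10⁻²⁷)(6.447×10⁵)/((3.204×10⁻¹⁹)(0.391)) ≈ 0.0342 m.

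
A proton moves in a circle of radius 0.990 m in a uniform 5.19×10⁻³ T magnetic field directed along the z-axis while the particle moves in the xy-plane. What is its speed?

v ≈ 4.92×10⁵ m/s

From |q|vB = mv²/r, v = |q|Br/m.
v = (1.602×10⁻¹⁹)(5.19×10⁻³)(0.990)/1.673×10⁻²⁷ ≈ 4.92×10⁵ m/s.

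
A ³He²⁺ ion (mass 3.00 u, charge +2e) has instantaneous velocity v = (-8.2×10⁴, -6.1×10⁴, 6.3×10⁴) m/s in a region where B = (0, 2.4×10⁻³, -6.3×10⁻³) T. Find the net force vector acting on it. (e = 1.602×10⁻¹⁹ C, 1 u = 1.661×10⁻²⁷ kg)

F ≈ (7.47×10⁻¹⁷, -1.66×10⁻¹⁶, -6.31×10⁻¹⁷) N

v×B = (233, -517, -197) N/C.
F = q v×B = (3.204×10⁻¹⁹ C)·(233, -517, -197) = (7.47×10⁻¹⁷, -1.66×10⁻¹⁶, -6.31×10⁻¹⁷) N.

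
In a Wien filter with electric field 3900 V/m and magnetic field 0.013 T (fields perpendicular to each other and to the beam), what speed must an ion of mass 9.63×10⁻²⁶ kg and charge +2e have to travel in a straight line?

v = 3.0×10⁵ m/s

For undeflected motion the electric and magnetic forces balance: qE = qvB.
v = E/B = 3900/0.013 = 3.0×10⁵ m/s.
The result is independent of the particle's charge and mass.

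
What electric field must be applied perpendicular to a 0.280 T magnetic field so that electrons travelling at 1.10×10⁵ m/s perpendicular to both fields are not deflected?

For straight-line motion qE = qvB, so E = vB.
E = 1.10×10⁵ × 0.280 = 3.08×10⁴ V/m.

E = 3.08×10⁴ V/m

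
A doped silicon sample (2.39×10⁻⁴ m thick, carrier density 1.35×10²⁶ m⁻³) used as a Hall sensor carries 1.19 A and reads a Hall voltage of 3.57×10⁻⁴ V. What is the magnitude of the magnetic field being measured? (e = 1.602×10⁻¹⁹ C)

From V_H = IB/(n e t), B = V_H n e t / I.
B = (3.57×10⁻⁴)(1.35×10²⁶)(1.602×10⁻¹⁹)(2.39×10⁻⁴)/1.19 ≈ 1.55 T.

B ≈ 1.55 T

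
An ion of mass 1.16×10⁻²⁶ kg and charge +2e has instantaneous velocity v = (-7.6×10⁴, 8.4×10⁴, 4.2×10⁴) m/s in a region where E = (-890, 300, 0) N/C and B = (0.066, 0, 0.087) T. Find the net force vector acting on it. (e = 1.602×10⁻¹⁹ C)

v×B = (7310, 9380, -5540) N/C.
E + v×B = (6420, 9680, -5540) N/C.
F = q(E + v×B) = (3.204×10⁻¹⁹ C)·(6420, 9680, -5540) = (2.06×10⁻¹⁵, 3.10×10⁻¹⁵, -1.78×10⁻¹⁵) N.

F ≈ (2.06×10⁻¹⁵, 3.10×10⁻¹⁵, -1.78×10⁻¹⁵) N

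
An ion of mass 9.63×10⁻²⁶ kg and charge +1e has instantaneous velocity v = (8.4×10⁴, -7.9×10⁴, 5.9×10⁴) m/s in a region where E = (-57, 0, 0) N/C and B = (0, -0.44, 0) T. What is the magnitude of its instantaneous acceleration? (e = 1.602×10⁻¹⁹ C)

v×B = (2.60×10⁴, 0, -3.70×10⁴) N/C.
E + v×B = (2.59×10⁴, 0, -3.70×10⁴) N/C.
F = q(E + v×B) = (1.602×10⁻¹⁹ C)·(2.59×10⁴, 0, -3.70×10⁴) = (4.15×10⁻¹⁵, 0, -5.92×10⁻¹⁵) N.
|a| = |F|/m = 7.230×10⁻¹⁵/9.63×10⁻²⁶ ≈ 7.51×10¹⁰ m/s².

|a| ≈ 7.51×10¹⁰ m/s²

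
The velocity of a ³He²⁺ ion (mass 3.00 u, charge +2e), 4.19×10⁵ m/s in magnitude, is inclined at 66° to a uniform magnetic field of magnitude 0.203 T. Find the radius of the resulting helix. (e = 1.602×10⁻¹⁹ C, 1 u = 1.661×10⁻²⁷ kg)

r ≈ 0.0293 m

v⊥ = v sinθ = 4.19×10⁵·sin66° ≈ 3.828×10⁵ m/s.
r = m v⊥/(|q|B) = (4.983×10⁻²⁷)(3.828×10⁵)/((3.204×10⁻¹⁹)(0.203)) ≈ 0.0293 m.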